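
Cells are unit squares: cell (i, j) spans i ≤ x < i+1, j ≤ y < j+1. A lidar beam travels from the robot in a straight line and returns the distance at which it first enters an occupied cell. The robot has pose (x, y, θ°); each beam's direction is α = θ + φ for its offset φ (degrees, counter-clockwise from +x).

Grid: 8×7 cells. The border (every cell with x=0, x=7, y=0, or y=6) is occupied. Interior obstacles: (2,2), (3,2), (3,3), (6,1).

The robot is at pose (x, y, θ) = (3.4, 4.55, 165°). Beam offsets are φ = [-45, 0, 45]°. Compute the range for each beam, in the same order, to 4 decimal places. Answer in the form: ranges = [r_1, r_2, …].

beam 1: φ=-45°, α=120°
  d=(-0.5000,0.8660)  start (3,4)  tX=0.8000 tY=0.5196  stride 1/|dx|=2.0000 1/|dy|=1.1547
    cross y-line → (3,5), t=0.5196
    cross x-line → (2,5), t=0.8000
    cross y-line → (2,6), t=1.6743 (wall)
  → r_1 = 1.6743
beam 2: φ=0°, α=165°
  d=(-0.9659,0.2588)  start (3,4)  tX=0.4141 tY=1.7387  stride 1/|dx|=1.0353 1/|dy|=3.8637
    cross x-line → (2,4), t=0.4141
    cross x-line → (1,4), t=1.4494
    cross y-line → (1,5), t=1.7387
    cross x-line → (0,5), t=2.4847 (wall)
  → r_2 = 2.4847
beam 3: φ=45°, α=210°
  d=(-0.8660,-0.5000)  start (3,4)  tX=0.4619 tY=1.1000  stride 1/|dx|=1.1547 1/|dy|=2.0000
    cross x-line → (2,4), t=0.4619
    cross y-line → (2,3), t=1.1000
    cross x-line → (1,3), t=1.6166
    cross x-line → (0,3), t=2.7713 (wall)
  → r_3 = 2.7713

ranges = [1.6743, 2.4847, 2.7713]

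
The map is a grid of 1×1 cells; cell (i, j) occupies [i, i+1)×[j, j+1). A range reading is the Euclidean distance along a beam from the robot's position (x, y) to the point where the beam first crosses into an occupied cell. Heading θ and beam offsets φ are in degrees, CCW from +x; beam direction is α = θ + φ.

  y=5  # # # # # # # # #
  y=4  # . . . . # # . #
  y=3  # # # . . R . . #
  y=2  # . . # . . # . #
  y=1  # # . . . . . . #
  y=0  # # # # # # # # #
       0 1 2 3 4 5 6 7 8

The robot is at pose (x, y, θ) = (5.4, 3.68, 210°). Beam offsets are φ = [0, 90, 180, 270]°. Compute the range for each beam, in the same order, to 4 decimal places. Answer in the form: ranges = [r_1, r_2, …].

beam 1: φ=0°, α=210°
  cosα=-0.8660 sinα=-0.5000 | (5,3) | tMaxX 0.4619 tMaxY 1.3600 | tΔX 1.1547 tΔY 2.0000
    t=0.4619 [x] (4,3)
    t=1.3600 [y] (4,2)
    t=1.6166 [x] (3,2) — stop
  → r_1 = 1.6166
beam 2: φ=90°, α=300°
  cosα=0.5000 sinα=-0.8660 | (5,3) | tMaxX 1.2000 tMaxY 0.7852 | tΔX 2.0000 tΔY 1.1547
    t=0.7852 [y] (5,2)
    t=1.2000 [x] (6,2) — stop
  → r_2 = 1.2000
beam 3: φ=180°, α=30°
  cosα=0.8660 sinα=0.5000 | (5,3) | tMaxX 0.6928 tMaxY 0.6400 | tΔX 1.1547 tΔY 2.0000
    t=0.6400 [y] (5,4) — stop
  → r_3 = 0.6400
beam 4: φ=270°, α=120°
  cosα=-0.5000 sinα=0.8660 | (5,3) | tMaxX 0.8000 tMaxY 0.3695 | tΔX 2.0000 tΔY 1.1547
    t=0.3695 [y] (5,4) — stop
  → r_4 = 0.3695

ranges = [1.6166, 1.2000, 0.6400, 0.3695]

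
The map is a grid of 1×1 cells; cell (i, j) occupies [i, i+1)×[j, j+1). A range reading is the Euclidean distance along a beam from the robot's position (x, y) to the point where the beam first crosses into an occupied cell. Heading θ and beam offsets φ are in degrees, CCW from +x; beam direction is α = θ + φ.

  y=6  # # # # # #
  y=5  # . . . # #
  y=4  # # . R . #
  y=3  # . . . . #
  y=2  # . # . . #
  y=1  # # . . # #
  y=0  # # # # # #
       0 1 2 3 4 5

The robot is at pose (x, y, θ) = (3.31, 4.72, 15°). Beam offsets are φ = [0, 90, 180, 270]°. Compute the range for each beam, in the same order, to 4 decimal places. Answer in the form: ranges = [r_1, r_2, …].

ranges = [1.0818, 1.3252, 1.3562, 2.8160]

beam 1: φ=0°, α=15°
  cosα=0.9659 sinα=0.2588 | (3,4) | tMaxX 0.7143 tMaxY 1.0818 | tΔX 1.0353 tΔY 3.8637
    t=0.7143 [x] (4,4)
    t=1.0818 [y] (4,5) — stop
  → r_1 = 1.0818
beam 2: φ=90°, α=105°
  cosα=-0.2588 sinα=0.9659 | (3,4) | tMaxX 1.1977 tMaxY 0.2899 | tΔX 3.8637 tΔY 1.0353
    t=0.2899 [y] (3,5)
    t=1.1977 [x] (2,5)
    t=1.3252 [y] (2,6) — stop
  → r_2 = 1.3252
beam 3: φ=180°, α=195°
  cosα=-0.9659 sinα=-0.2588 | (3,4) | tMaxX 0.3209 tMaxY 2.7819 | tΔX 1.0353 tΔY 3.8637
    t=0.3209 [x] (2,4)
    t=1.3562 [x] (1,4) — stop
  → r_3 = 1.3562
beam 4: φ=270°, α=285°
  cosα=0.2588 sinα=-0.9659 | (3,4) | tMaxX 2.6660 tMaxY 0.7454 | tΔX 3.8637 tΔY 1.0353
    t=0.7454 [y] (3,3)
    t=1.7807 [y] (3,2)
    t=2.6660 [x] (4,2)
    t=2.8160 [y] (4,1) — stop
  → r_4 = 2.8160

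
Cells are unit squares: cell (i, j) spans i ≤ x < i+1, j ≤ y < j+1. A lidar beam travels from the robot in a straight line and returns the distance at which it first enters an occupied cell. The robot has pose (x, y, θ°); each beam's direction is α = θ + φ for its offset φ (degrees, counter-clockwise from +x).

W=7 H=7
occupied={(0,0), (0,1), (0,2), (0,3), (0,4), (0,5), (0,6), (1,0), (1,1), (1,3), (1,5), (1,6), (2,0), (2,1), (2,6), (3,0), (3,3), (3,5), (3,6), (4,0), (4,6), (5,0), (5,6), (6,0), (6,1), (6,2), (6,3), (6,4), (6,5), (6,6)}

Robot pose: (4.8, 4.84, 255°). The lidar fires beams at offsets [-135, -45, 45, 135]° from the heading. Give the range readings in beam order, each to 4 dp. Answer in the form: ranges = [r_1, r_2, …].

ranges = [1.3395, 1.6800, 2.4000, 1.3856]

beam 1: φ=-135°, α=120°
  dir = (cos 120°, sin 120°) = (-0.5000, 0.8660); from cell (4,4)
  next x-line at t=1.6000, next y-line at t=0.1848; Δt_x=2.0000, Δt_y=1.1547
    y: enter (4,5) at t=0.1848
    y: enter (4,6) at t=1.3395 ← occupied
  → r_1 = 1.3395
beam 2: φ=-45°, α=210°
  dir = (cos 210°, sin 210°) = (-0.8660, -0.5000); from cell (4,4)
  next x-line at t=0.9238, next y-line at t=1.6800; Δt_x=1.1547, Δt_y=2.0000
    x: enter (3,4) at t=0.9238
    y: enter (3,3) at t=1.6800 ← occupied
  → r_2 = 1.6800
beam 3: φ=45°, α=300°
  dir = (cos 300°, sin 300°) = (0.5000, -0.8660); from cell (4,4)
  next x-line at t=0.4000, next y-line at t=0.9699; Δt_x=2.0000, Δt_y=1.1547
    x: enter (5,4) at t=0.4000
    y: enter (5,3) at t=0.9699
    y: enter (5,2) at t=2.1246
    x: enter (6,2) at t=2.4000 ← occupied
  → r_3 = 2.4000
beam 4: φ=135°, α=30°
  dir = (cos 30°, sin 30°) = (0.8660, 0.5000); from cell (4,4)
  next x-line at t=0.2309, next y-line at t=0.3200; Δt_x=1.1547, Δt_y=2.0000
    x: enter (5,4) at t=0.2309
    y: enter (5,5) at t=0.3200
    x: enter (6,5) at t=1.3856 ← occupied
  → r_4 = 1.3856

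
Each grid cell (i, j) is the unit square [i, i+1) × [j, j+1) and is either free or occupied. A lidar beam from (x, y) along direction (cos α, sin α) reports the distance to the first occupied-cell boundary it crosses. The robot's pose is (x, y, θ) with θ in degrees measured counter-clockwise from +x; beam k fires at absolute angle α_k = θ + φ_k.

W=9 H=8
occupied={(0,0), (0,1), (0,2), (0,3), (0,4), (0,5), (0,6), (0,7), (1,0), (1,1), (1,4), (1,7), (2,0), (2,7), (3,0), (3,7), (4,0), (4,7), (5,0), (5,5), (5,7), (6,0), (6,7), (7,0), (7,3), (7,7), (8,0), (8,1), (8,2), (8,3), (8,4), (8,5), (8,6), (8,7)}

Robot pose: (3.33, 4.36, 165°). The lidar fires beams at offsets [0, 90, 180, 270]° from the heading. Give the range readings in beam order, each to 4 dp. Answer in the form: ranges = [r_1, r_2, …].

beam 1: φ=0°, α=165°
  d=(-0.9659,0.2588)  start (3,4)  tX=0.3416 tY=2.4728  stride 1/|dx|=1.0353 1/|dy|=3.8637
    cross x-line → (2,4), t=0.3416
    cross x-line → (1,4), t=1.3769 (wall)
  → r_1 = 1.3769
beam 2: φ=90°, α=255°
  d=(-0.2588,-0.9659)  start (3,4)  tX=1.2750 tY=0.3727  stride 1/|dx|=3.8637 1/|dy|=1.0353
    cross y-line → (3,3), t=0.3727
    cross x-line → (2,3), t=1.2750
    cross y-line → (2,2), t=1.4080
    cross y-line → (2,1), t=2.4433
    cross y-line → (2,0), t=3.4785 (wall)
  → r_2 = 3.4785
beam 3: φ=180°, α=345°
  d=(0.9659,-0.2588)  start (3,4)  tX=0.6936 tY=1.3909  stride 1/|dx|=1.0353 1/|dy|=3.8637
    cross x-line → (4,4), t=0.6936
    cross y-line → (4,3), t=1.3909
    cross x-line → (5,3), t=1.7289
    cross x-line → (6,3), t=2.7642
    cross x-line → (7,3), t=3.7995 (wall)
  → r_3 = 3.7995
beam 4: φ=270°, α=75°
  d=(0.2588,0.9659)  start (3,4)  tX=2.5887 tY=0.6626  stride 1/|dx|=3.8637 1/|dy|=1.0353
    cross y-line → (3,5), t=0.6626
    cross y-line → (3,6), t=1.6979
    cross x-line → (4,6), t=2.5887
    cross y-line → (4,7), t=2.7331 (wall)
  → r_4 = 2.7331

ranges = [1.3769, 3.4785, 3.7995, 2.7331]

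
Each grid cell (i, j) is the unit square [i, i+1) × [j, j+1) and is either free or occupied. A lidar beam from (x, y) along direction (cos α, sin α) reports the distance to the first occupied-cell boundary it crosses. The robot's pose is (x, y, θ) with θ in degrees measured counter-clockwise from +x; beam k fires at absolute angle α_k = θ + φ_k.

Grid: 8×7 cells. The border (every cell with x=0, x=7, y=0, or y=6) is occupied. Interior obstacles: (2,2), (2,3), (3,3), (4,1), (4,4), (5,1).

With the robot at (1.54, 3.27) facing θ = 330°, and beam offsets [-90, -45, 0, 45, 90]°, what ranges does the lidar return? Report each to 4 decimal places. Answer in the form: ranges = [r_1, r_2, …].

ranges = [1.0800, 2.3501, 0.5312, 0.4762, 3.1523]

beam 1: φ=-90°, α=240°
  direction (-0.5000, -0.8660); cell (1,3); t to first gridline: x 1.0800, y 0.3118 (then +2.0000 / +1.1547)
    (1,2) via y @ 0.3118
    (0,2) via x @ 1.0800  # hit
  → r_1 = 1.0800
beam 2: φ=-45°, α=285°
  direction (0.2588, -0.9659); cell (1,3); t to first gridline: x 1.7773, y 0.2795 (then +3.8637 / +1.0353)
    (1,2) via y @ 0.2795
    (1,1) via y @ 1.3148
    (2,1) via x @ 1.7773
    (2,0) via y @ 2.3501  # hit
  → r_2 = 2.3501
beam 3: φ=0°, α=330°
  direction (0.8660, -0.5000); cell (1,3); t to first gridline: x 0.5312, y 0.5400 (then +1.1547 / +2.0000)
    (2,3) via x @ 0.5312  # hit
  → r_3 = 0.5312
beam 4: φ=45°, α=15°
  direction (0.9659, 0.2588); cell (1,3); t to first gridline: x 0.4762, y 2.8205 (then +1.0353 / +3.8637)
    (2,3) via x @ 0.4762  # hit
  → r_4 = 0.4762
beam 5: φ=90°, α=60°
  direction (0.5000, 0.8660); cell (1,3); t to first gridline: x 0.9200, y 0.8429 (then +2.0000 / +1.1547)
    (1,4) via y @ 0.8429
    (2,4) via x @ 0.9200
    (2,5) via y @ 1.9976
    (3,5) via x @ 2.9200
    (3,6) via y @ 3.1523  # hit
  → r_5 = 3.1523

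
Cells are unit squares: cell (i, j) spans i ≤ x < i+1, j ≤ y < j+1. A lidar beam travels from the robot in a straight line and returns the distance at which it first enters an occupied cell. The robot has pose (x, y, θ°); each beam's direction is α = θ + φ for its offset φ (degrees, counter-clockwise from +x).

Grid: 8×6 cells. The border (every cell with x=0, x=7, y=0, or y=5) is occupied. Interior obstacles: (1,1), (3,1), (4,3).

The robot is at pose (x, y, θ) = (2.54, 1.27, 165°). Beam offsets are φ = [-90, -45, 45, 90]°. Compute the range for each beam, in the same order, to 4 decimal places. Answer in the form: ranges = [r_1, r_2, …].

ranges = [3.8616, 3.0800, 0.5400, 0.2795]

beam 1: φ=-90°, α=75°
  cosα=0.2588 sinα=0.9659 | (2,1) | tMaxX 1.7773 tMaxY 0.7558 | tΔX 3.8637 tΔY 1.0353
    t=0.7558 [y] (2,2)
    t=1.7773 [x] (3,2)
    t=1.7910 [y] (3,3)
    t=2.8263 [y] (3,4)
    t=3.8616 [y] (3,5) — stop
  → r_1 = 3.8616
beam 2: φ=-45°, α=120°
  cosα=-0.5000 sinα=0.8660 | (2,1) | tMaxX 1.0800 tMaxY 0.8429 | tΔX 2.0000 tΔY 1.1547
    t=0.8429 [y] (2,2)
    t=1.0800 [x] (1,2)
    t=1.9976 [y] (1,3)
    t=3.0800 [x] (0,3) — stop
  → r_2 = 3.0800
beam 3: φ=45°, α=210°
  cosα=-0.8660 sinα=-0.5000 | (2,1) | tMaxX 0.6235 tMaxY 0.5400 | tΔX 1.1547 tΔY 2.0000
    t=0.5400 [y] (2,0) — stop
  → r_3 = 0.5400
beam 4: φ=90°, α=255°
  cosα=-0.2588 sinα=-0.9659 | (2,1) | tMaxX 2.0864 tMaxY 0.2795 | tΔX 3.8637 tΔY 1.0353
    t=0.2795 [y] (2,0) — stop
  → r_4 = 0.2795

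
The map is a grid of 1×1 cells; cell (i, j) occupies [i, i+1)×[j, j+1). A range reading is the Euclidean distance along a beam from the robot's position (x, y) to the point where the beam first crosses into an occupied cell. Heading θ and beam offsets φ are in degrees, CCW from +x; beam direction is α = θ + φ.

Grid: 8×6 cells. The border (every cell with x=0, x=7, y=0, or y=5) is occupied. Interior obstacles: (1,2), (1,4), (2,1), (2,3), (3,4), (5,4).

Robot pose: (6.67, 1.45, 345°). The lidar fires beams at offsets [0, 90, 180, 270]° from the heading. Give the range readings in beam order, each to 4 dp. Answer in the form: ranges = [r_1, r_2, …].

ranges = [0.3416, 1.2750, 4.8347, 0.4659]

beam 1: φ=0°, α=345°
  dir = (cos 345°, sin 345°) = (0.9659, -0.2588); from cell (6,1)
  next x-line at t=0.3416, next y-line at t=1.7387; Δt_x=1.0353, Δt_y=3.8637
    x: enter (7,1) at t=0.3416 ← occupied
  → r_1 = 0.3416
beam 2: φ=90°, α=75°
  dir = (cos 75°, sin 75°) = (0.2588, 0.9659); from cell (6,1)
  next x-line at t=1.2750, next y-line at t=0.5694; Δt_x=3.8637, Δt_y=1.0353
    y: enter (6,2) at t=0.5694
    x: enter (7,2) at t=1.2750 ← occupied
  → r_2 = 1.2750
beam 3: φ=180°, α=165°
  dir = (cos 165°, sin 165°) = (-0.9659, 0.2588); from cell (6,1)
  next x-line at t=0.6936, next y-line at t=2.1250; Δt_x=1.0353, Δt_y=3.8637
    x: enter (5,1) at t=0.6936
    x: enter (4,1) at t=1.7289
    y: enter (4,2) at t=2.1250
    x: enter (3,2) at t=2.7642
    x: enter (2,2) at t=3.7995
    x: enter (1,2) at t=4.8347 ← occupied
  → r_3 = 4.8347
beam 4: φ=270°, α=255°
  dir = (cos 255°, sin 255°) = (-0.2588, -0.9659); from cell (6,1)
  next x-line at t=2.5887, next y-line at t=0.4659; Δt_x=3.8637, Δt_y=1.0353
    y: enter (6,0) at t=0.4659 ← occupied
  → r_4 = 0.4659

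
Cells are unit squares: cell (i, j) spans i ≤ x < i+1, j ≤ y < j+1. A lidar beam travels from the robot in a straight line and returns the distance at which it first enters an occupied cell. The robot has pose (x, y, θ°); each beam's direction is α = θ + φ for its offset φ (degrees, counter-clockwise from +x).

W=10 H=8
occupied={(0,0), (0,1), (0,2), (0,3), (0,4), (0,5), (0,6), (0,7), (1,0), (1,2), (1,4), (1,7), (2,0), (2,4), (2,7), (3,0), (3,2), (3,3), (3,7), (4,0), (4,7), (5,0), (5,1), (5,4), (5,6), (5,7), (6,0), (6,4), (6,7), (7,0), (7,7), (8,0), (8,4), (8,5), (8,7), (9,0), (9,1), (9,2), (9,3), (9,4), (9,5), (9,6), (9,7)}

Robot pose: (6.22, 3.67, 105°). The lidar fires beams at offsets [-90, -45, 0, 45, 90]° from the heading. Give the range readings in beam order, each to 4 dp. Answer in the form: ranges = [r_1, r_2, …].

beam 1: φ=-90°, α=15°
  cosα=0.9659 sinα=0.2588 | (6,3) | tMaxX 0.8075 tMaxY 1.2750 | tΔX 1.0353 tΔY 3.8637
    t=0.8075 [x] (7,3)
    t=1.2750 [y] (7,4)
    t=1.8428 [x] (8,4) — stop
  → r_1 = 1.8428
beam 2: φ=-45°, α=60°
  cosα=0.5000 sinα=0.8660 | (6,3) | tMaxX 1.5600 tMaxY 0.3811 | tΔX 2.0000 tΔY 1.1547
    t=0.3811 [y] (6,4) — stop
  → r_2 = 0.3811
beam 3: φ=0°, α=105°
  cosα=-0.2588 sinα=0.9659 | (6,3) | tMaxX 0.8500 tMaxY 0.3416 | tΔX 3.8637 tΔY 1.0353
    t=0.3416 [y] (6,4) — stop
  → r_3 = 0.3416
beam 4: φ=45°, α=150°
  cosα=-0.8660 sinα=0.5000 | (6,3) | tMaxX 0.2540 tMaxY 0.6600 | tΔX 1.1547 tΔY 2.0000
    t=0.2540 [x] (5,3)
    t=0.6600 [y] (5,4) — stop
  → r_4 = 0.6600
beam 5: φ=90°, α=195°
  cosα=-0.9659 sinα=-0.2588 | (6,3) | tMaxX 0.2278 tMaxY 2.5887 | tΔX 1.0353 tΔY 3.8637
    t=0.2278 [x] (5,3)
    t=1.2630 [x] (4,3)
    t=2.2983 [x] (3,3) — stop
  → r_5 = 2.2983

ranges = [1.8428, 0.3811, 0.3416, 0.6600, 2.2983]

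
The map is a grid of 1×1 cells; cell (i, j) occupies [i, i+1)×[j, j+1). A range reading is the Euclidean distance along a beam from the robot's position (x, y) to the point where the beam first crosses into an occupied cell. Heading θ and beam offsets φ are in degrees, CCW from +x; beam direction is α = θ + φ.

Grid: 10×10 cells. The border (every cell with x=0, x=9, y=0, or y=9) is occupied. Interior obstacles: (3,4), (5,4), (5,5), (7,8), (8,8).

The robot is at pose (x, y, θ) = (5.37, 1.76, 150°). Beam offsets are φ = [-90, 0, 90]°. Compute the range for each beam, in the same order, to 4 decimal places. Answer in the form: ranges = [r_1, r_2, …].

beam 1: φ=-90°, α=60°
  cosα=0.5000 sinα=0.8660 | (5,1) | tMaxX 1.2600 tMaxY 0.2771 | tΔX 2.0000 tΔY 1.1547
    t=0.2771 [y] (5,2)
    t=1.2600 [x] (6,2)
    t=1.4318 [y] (6,3)
    t=2.5865 [y] (6,4)
    t=3.2600 [x] (7,4)
    t=3.7412 [y] (7,5)
    t=4.8959 [y] (7,6)
    t=5.2600 [x] (8,6)
    t=6.0506 [y] (8,7)
    t=7.2053 [y] (8,8) — stop
  → r_1 = 7.2053
beam 2: φ=0°, α=150°
  cosα=-0.8660 sinα=0.5000 | (5,1) | tMaxX 0.4272 tMaxY 0.4800 | tΔX 1.1547 tΔY 2.0000
    t=0.4272 [x] (4,1)
    t=0.4800 [y] (4,2)
    t=1.5819 [x] (3,2)
    t=2.4800 [y] (3,3)
    t=2.7366 [x] (2,3)
    t=3.8913 [x] (1,3)
    t=4.4800 [y] (1,4)
    t=5.0460 [x] (0,4) — stop
  → r_2 = 5.0460
beam 3: φ=90°, α=240°
  cosα=-0.5000 sinα=-0.8660 | (5,1) | tMaxX 0.7400 tMaxY 0.8776 | tΔX 2.0000 tΔY 1.1547
    t=0.7400 [x] (4,1)
    t=0.8776 [y] (4,0) — stop
  → r_3 = 0.8776

ranges = [7.2053, 5.0460, 0.8776]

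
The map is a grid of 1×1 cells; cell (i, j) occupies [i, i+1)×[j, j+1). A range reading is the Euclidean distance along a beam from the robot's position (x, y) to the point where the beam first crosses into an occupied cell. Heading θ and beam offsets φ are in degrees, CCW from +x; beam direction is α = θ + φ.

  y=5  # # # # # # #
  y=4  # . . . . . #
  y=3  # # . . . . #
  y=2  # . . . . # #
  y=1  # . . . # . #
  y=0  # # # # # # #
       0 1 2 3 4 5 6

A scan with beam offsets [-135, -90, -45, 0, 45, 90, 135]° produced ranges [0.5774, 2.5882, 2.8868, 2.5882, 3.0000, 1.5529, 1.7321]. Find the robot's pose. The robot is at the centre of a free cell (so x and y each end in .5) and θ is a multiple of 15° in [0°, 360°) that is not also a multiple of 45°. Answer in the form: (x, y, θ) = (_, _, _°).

(x, y, θ) = (2.5, 3.5, 345°)

Enumerate (i+0.5, j+0.5, θ) over the 17 free cells and 16 admissible headings. For each, cast all 7 beams and compare to the given ranges.
  (4.5, 4.5, 60°): beam 1 = 1.9319 ≠ 0.5774 ✗
  (1.5, 4.5, 105°): beam 1 = 4.0415 ≠ 0.5774 ✗
  (4.5, 2.5, 120°): beam 1 = 0.5176 ≠ 0.5774 ✗
  (1.5, 1.5, 300°): beam 1 = 0.5176 ≠ 0.5774 ✗
  …
  (2.5, 3.5, 345°): r_1=0.5774, r_2=2.5882, r_3=2.8868, r_4=2.5882, r_5=3.0000, r_6=1.5529, r_7=1.7321 — all match ✓
No second candidate reproduces the full scan.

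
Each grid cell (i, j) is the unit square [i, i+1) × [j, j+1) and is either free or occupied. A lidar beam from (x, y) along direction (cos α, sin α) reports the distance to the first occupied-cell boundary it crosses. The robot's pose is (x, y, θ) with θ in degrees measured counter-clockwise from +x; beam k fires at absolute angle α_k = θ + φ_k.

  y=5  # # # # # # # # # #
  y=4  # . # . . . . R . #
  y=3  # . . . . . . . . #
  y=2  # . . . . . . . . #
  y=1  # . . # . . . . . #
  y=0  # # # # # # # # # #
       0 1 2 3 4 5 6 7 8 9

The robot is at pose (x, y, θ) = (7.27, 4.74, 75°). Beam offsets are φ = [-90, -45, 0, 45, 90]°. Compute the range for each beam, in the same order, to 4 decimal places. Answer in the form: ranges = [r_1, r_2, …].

ranges = [1.7910, 0.5200, 0.2692, 0.3002, 1.0046]

beam 1: φ=-90°, α=345°
  dir = (cos 345°, sin 345°) = (0.9659, -0.2588); from cell (7,4)
  next x-line at t=0.7558, next y-line at t=2.8591; Δt_x=1.0353, Δt_y=3.8637
    x: enter (8,4) at t=0.7558
    x: enter (9,4) at t=1.7910 ← occupied
  → r_1 = 1.7910
beam 2: φ=-45°, α=30°
  dir = (cos 30°, sin 30°) = (0.8660, 0.5000); from cell (7,4)
  next x-line at t=0.8429, next y-line at t=0.5200; Δt_x=1.1547, Δt_y=2.0000
    y: enter (7,5) at t=0.5200 ← occupied
  → r_2 = 0.5200
beam 3: φ=0°, α=75°
  dir = (cos 75°, sin 75°) = (0.2588, 0.9659); from cell (7,4)
  next x-line at t=2.8205, next y-line at t=0.2692; Δt_x=3.8637, Δt_y=1.0353
    y: enter (7,5) at t=0.2692 ← occupied
  → r_3 = 0.2692
beam 4: φ=45°, α=120°
  dir = (cos 120°, sin 120°) = (-0.5000, 0.8660); from cell (7,4)
  next x-line at t=0.5400, next y-line at t=0.3002; Δt_x=2.0000, Δt_y=1.1547
    y: enter (7,5) at t=0.3002 ← occupied
  → r_4 = 0.3002
beam 5: φ=90°, α=165°
  dir = (cos 165°, sin 165°) = (-0.9659, 0.2588); from cell (7,4)
  next x-line at t=0.2795, next y-line at t=1.0046; Δt_x=1.0353, Δt_y=3.8637
    x: enter (6,4) at t=0.2795
    y: enter (6,5) at t=1.0046 ← occupied
  → r_5 = 1.0046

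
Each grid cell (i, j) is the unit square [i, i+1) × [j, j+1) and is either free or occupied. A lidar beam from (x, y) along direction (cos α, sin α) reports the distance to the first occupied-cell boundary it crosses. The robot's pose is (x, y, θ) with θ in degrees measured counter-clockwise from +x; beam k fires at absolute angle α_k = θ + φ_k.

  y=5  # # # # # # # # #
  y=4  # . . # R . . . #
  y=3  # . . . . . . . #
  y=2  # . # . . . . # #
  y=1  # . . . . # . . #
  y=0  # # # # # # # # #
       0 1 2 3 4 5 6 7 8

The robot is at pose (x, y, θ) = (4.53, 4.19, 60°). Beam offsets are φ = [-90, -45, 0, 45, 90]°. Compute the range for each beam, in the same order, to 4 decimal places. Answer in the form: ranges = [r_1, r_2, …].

beam 1: φ=-90°, α=330°
  dir = (cos 330°, sin 330°) = (0.8660, -0.5000); from cell (4,4)
  next x-line at t=0.5427, next y-line at t=0.3800; Δt_x=1.1547, Δt_y=2.0000
    y: enter (4,3) at t=0.3800
    x: enter (5,3) at t=0.5427
    x: enter (6,3) at t=1.6974
    y: enter (6,2) at t=2.3800
    x: enter (7,2) at t=2.8521 ← occupied
  → r_1 = 2.8521
beam 2: φ=-45°, α=15°
  dir = (cos 15°, sin 15°) = (0.9659, 0.2588); from cell (4,4)
  next x-line at t=0.4866, next y-line at t=3.1296; Δt_x=1.0353, Δt_y=3.8637
    x: enter (5,4) at t=0.4866
    x: enter (6,4) at t=1.5219
    x: enter (7,4) at t=2.5571
    y: enter (7,5) at t=3.1296 ← occupied
  → r_2 = 3.1296
beam 3: φ=0°, α=60°
  dir = (cos 60°, sin 60°) = (0.5000, 0.8660); from cell (4,4)
  next x-line at t=0.9400, next y-line at t=0.9353; Δt_x=2.0000, Δt_y=1.1547
    y: enter (4,5) at t=0.9353 ← occupied
  → r_3 = 0.9353
beam 4: φ=45°, α=105°
  dir = (cos 105°, sin 105°) = (-0.2588, 0.9659); from cell (4,4)
  next x-line at t=2.0478, next y-line at t=0.8386; Δt_x=3.8637, Δt_y=1.0353
    y: enter (4,5) at t=0.8386 ← occupied
  → r_4 = 0.8386
beam 5: φ=90°, α=150°
  dir = (cos 150°, sin 150°) = (-0.8660, 0.5000); from cell (4,4)
  next x-line at t=0.6120, next y-line at t=1.6200; Δt_x=1.1547, Δt_y=2.0000
    x: enter (3,4) at t=0.6120 ← occupied
  → r_5 = 0.6120

ranges = [2.8521, 3.1296, 0.9353, 0.8386, 0.6120]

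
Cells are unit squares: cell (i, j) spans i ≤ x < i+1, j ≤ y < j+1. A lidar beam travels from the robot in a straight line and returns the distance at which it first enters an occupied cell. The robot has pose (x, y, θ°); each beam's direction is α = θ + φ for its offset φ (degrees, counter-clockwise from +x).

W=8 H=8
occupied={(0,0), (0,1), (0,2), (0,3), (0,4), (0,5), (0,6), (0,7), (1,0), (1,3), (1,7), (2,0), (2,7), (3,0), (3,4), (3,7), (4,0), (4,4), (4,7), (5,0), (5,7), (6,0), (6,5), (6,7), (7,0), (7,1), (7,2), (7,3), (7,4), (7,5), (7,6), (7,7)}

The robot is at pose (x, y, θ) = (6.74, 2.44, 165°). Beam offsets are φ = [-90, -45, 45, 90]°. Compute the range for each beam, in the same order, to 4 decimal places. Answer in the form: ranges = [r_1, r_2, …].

ranges = [1.0046, 5.2654, 2.8800, 1.4908]

beam 1: φ=-90°, α=75°
  cosα=0.2588 sinα=0.9659 | (6,2) | tMaxX 1.0046 tMaxY 0.5798 | tΔX 3.8637 tΔY 1.0353
    t=0.5798 [y] (6,3)
    t=1.0046 [x] (7,3) — stop
  → r_1 = 1.0046
beam 2: φ=-45°, α=120°
  cosα=-0.5000 sinα=0.8660 | (6,2) | tMaxX 1.4800 tMaxY 0.6466 | tΔX 2.0000 tΔY 1.1547
    t=0.6466 [y] (6,3)
    t=1.4800 [x] (5,3)
    t=1.8013 [y] (5,4)
    t=2.9560 [y] (5,5)
    t=3.4800 [x] (4,5)
    t=4.1107 [y] (4,6)
    t=5.2654 [y] (4,7) — stop
  → r_2 = 5.2654
beam 3: φ=45°, α=210°
  cosα=-0.8660 sinα=-0.5000 | (6,2) | tMaxX 0.8545 tMaxY 0.8800 | tΔX 1.1547 tΔY 2.0000
    t=0.8545 [x] (5,2)
    t=0.8800 [y] (5,1)
    t=2.0092 [x] (4,1)
    t=2.8800 [y] (4,0) — stop
  → r_3 = 2.8800
beam 4: φ=90°, α=255°
  cosα=-0.2588 sinα=-0.9659 | (6,2) | tMaxX 2.8591 tMaxY 0.4555 | tΔX 3.8637 tΔY 1.0353
    t=0.4555 [y] (6,1)
    t=1.4908 [y] (6,0) — stop
  → r_4 = 1.4908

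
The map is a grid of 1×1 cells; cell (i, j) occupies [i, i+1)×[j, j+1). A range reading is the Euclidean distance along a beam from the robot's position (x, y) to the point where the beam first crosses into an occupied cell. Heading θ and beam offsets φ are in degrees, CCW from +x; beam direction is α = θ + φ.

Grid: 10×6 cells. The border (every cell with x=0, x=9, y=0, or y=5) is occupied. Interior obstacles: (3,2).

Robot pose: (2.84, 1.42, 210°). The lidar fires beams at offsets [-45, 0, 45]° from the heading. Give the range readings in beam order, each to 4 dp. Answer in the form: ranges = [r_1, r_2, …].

ranges = [1.9049, 0.8400, 0.4348]

beam 1: φ=-45°, α=165°
  direction (-0.9659, 0.2588); cell (2,1); t to first gridline: x 0.8696, y 2.2409 (then +1.0353 / +3.8637)
    (1,1) via x @ 0.8696
    (0,1) via x @ 1.9049  # hit
  → r_1 = 1.9049
beam 2: φ=0°, α=210°
  direction (-0.8660, -0.5000); cell (2,1); t to first gridline: x 0.9699, y 0.8400 (then +1.1547 / +2.0000)
    (2,0) via y @ 0.8400  # hit
  → r_2 = 0.8400
beam 3: φ=45°, α=255°
  direction (-0.2588, -0.9659); cell (2,1); t to first gridline: x 3.2455, y 0.4348 (then +3.8637 / +1.0353)
    (2,0) via y @ 0.4348  # hit
  → r_3 = 0.4348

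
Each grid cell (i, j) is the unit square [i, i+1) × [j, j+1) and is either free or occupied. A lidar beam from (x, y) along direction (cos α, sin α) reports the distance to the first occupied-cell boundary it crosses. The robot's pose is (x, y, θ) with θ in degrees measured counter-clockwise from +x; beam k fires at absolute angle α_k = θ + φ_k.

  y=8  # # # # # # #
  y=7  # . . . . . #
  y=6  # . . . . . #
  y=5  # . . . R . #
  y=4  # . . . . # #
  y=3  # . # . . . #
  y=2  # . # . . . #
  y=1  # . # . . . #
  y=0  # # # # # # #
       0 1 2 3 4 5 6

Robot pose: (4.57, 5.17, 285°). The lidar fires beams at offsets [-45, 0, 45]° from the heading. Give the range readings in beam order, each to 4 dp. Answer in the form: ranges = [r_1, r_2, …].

ranges = [3.1400, 4.3171, 0.4965]

beam 1: φ=-45°, α=240°
  d=(-0.5000,-0.8660)  start (4,5)  tX=1.1400 tY=0.1963  stride 1/|dx|=2.0000 1/|dy|=1.1547
    cross y-line → (4,4), t=0.1963
    cross x-line → (3,4), t=1.1400
    cross y-line → (3,3), t=1.3510
    cross y-line → (3,2), t=2.5057
    cross x-line → (2,2), t=3.1400 (wall)
  → r_1 = 3.1400
beam 2: φ=0°, α=285°
  d=(0.2588,-0.9659)  start (4,5)  tX=1.6614 tY=0.1760  stride 1/|dx|=3.8637 1/|dy|=1.0353
    cross y-line → (4,4), t=0.1760
    cross y-line → (4,3), t=1.2113
    cross x-line → (5,3), t=1.6614
    cross y-line → (5,2), t=2.2465
    cross y-line → (5,1), t=3.2818
    cross y-line → (5,0), t=4.3171 (wall)
  → r_2 = 4.3171
beam 3: φ=45°, α=330°
  d=(0.8660,-0.5000)  start (4,5)  tX=0.4965 tY=0.3400  stride 1/|dx|=1.1547 1/|dy|=2.0000
    cross y-line → (4,4), t=0.3400
    cross x-line → (5,4), t=0.4965 (wall)
  → r_3 = 0.4965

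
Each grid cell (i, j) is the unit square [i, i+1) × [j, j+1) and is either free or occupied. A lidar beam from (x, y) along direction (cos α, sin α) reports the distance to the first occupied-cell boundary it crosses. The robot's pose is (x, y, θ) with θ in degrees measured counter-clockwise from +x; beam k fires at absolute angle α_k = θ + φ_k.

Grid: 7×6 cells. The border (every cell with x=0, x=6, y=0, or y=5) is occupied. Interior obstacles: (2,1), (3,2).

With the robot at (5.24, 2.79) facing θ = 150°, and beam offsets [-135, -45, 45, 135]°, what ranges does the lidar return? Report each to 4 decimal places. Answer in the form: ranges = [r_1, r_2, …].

beam 1: φ=-135°, α=15°
  cosα=0.9659 sinα=0.2588 | (5,2) | tMaxX 0.7868 tMaxY 0.8114 | tΔX 1.0353 tΔY 3.8637
    t=0.7868 [x] (6,2) — stop
  → r_1 = 0.7868
beam 2: φ=-45°, α=105°
  cosα=-0.2588 sinα=0.9659 | (5,2) | tMaxX 0.9273 tMaxY 0.2174 | tΔX 3.8637 tΔY 1.0353
    t=0.2174 [y] (5,3)
    t=0.9273 [x] (4,3)
    t=1.2527 [y] (4,4)
    t=2.2880 [y] (4,5) — stop
  → r_2 = 2.2880
beam 3: φ=45°, α=195°
  cosα=-0.9659 sinα=-0.2588 | (5,2) | tMaxX 0.2485 tMaxY 3.0523 | tΔX 1.0353 tΔY 3.8637
    t=0.2485 [x] (4,2)
    t=1.2837 [x] (3,2) — stop
  → r_3 = 1.2837
beam 4: φ=135°, α=285°
  cosα=0.2588 sinα=-0.9659 | (5,2) | tMaxX 2.9364 tMaxY 0.8179 | tΔX 3.8637 tΔY 1.0353
    t=0.8179 [y] (5,1)
    t=1.8531 [y] (5,0) — stop
  → r_4 = 1.8531

ranges = [0.7868, 2.2880, 1.2837, 1.8531]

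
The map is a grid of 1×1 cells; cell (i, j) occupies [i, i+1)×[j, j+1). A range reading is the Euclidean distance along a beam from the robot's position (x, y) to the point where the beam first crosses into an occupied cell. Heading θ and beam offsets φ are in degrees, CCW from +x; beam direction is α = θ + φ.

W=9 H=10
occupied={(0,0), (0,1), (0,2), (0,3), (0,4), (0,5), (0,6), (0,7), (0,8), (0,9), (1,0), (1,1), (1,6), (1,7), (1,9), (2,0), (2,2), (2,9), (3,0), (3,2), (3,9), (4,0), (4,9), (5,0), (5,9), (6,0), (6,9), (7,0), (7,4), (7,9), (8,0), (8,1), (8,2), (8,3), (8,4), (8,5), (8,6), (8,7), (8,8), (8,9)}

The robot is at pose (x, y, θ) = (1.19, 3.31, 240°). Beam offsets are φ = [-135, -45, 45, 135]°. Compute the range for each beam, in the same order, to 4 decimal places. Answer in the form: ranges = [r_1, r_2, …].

beam 1: φ=-135°, α=105°
  d=(-0.2588,0.9659)  start (1,3)  tX=0.7341 tY=0.7143  stride 1/|dx|=3.8637 1/|dy|=1.0353
    cross y-line → (1,4), t=0.7143
    cross x-line → (0,4), t=0.7341 (wall)
  → r_1 = 0.7341
beam 2: φ=-45°, α=195°
  d=(-0.9659,-0.2588)  start (1,3)  tX=0.1967 tY=1.1977  stride 1/|dx|=1.0353 1/|dy|=3.8637
    cross x-line → (0,3), t=0.1967 (wall)
  → r_2 = 0.1967
beam 3: φ=45°, α=285°
  d=(0.2588,-0.9659)  start (1,3)  tX=3.1296 tY=0.3209  stride 1/|dx|=3.8637 1/|dy|=1.0353
    cross y-line → (1,2), t=0.3209
    cross y-line → (1,1), t=1.3562 (wall)
  → r_3 = 1.3562
beam 4: φ=135°, α=15°
  d=(0.9659,0.2588)  start (1,3)  tX=0.8386 tY=2.6660  stride 1/|dx|=1.0353 1/|dy|=3.8637
    cross x-line → (2,3), t=0.8386
    cross x-line → (3,3), t=1.8738
    cross y-line → (3,4), t=2.6660
    cross x-line → (4,4), t=2.9091
    cross x-line → (5,4), t=3.9444
    cross x-line → (6,4), t=4.9797
    cross x-line → (7,4), t=6.0150 (wall)
  → r_4 = 6.0150

ranges = [0.7341, 0.1967, 1.3562, 6.0150]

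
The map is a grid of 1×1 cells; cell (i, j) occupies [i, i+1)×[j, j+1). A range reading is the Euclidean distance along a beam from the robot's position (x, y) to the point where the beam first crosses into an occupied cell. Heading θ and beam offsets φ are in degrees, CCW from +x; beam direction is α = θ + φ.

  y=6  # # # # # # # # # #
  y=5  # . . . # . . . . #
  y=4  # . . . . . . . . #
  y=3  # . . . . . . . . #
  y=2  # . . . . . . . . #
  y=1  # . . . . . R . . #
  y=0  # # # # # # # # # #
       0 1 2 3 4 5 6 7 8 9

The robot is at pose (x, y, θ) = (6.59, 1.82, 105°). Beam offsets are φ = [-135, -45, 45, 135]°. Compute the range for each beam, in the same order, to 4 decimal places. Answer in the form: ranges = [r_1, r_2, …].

beam 1: φ=-135°, α=330°
  d=(0.8660,-0.5000)  start (6,1)  tX=0.4734 tY=1.6400  stride 1/|dx|=1.1547 1/|dy|=2.0000
    cross x-line → (7,1), t=0.4734
    cross x-line → (8,1), t=1.6281
    cross y-line → (8,0), t=1.6400 (wall)
  → r_1 = 1.6400
beam 2: φ=-45°, α=60°
  d=(0.5000,0.8660)  start (6,1)  tX=0.8200 tY=0.2078  stride 1/|dx|=2.0000 1/|dy|=1.1547
    cross y-line → (6,2), t=0.2078
    cross x-line → (7,2), t=0.8200
    cross y-line → (7,3), t=1.3625
    cross y-line → (7,4), t=2.5172
    cross x-line → (8,4), t=2.8200
    cross y-line → (8,5), t=3.6719
    cross x-line → (9,5), t=4.8200 (wall)
  → r_2 = 4.8200
beam 3: φ=45°, α=150°
  d=(-0.8660,0.5000)  start (6,1)  tX=0.6813 tY=0.3600  stride 1/|dx|=1.1547 1/|dy|=2.0000
    cross y-line → (6,2), t=0.3600
    cross x-line → (5,2), t=0.6813
    cross x-line → (4,2), t=1.8360
    cross y-line → (4,3), t=2.3600
    cross x-line → (3,3), t=2.9907
    cross x-line → (2,3), t=4.1454
    cross y-line → (2,4), t=4.3600
    cross x-line → (1,4), t=5.3001
    cross y-line → (1,5), t=6.3600
    cross x-line → (0,5), t=6.4548 (wall)
  → r_3 = 6.4548
beam 4: φ=135°, α=240°
  d=(-0.5000,-0.8660)  start (6,1)  tX=1.1800 tY=0.9469  stride 1/|dx|=2.0000 1/|dy|=1.1547
    cross y-line → (6,0), t=0.9469 (wall)
  → r_4 = 0.9469

ranges = [1.6400, 4.8200, 6.4548, 0.9469]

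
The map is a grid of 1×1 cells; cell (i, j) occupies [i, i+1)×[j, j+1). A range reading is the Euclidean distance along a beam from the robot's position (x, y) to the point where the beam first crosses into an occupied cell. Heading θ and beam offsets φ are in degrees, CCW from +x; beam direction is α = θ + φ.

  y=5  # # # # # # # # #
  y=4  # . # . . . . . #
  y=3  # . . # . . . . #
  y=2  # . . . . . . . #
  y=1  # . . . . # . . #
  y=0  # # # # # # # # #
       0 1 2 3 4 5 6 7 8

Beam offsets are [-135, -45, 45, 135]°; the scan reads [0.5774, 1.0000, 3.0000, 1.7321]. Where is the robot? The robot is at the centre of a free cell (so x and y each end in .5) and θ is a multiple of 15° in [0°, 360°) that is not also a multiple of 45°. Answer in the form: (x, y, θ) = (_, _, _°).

Candidates: 25 free-cell centres × 16 headings = 400 poses. Raycast each; keep the one whose scan matches to 4 dp.
  (3.5, 4.5, 150°): beam 1 = 1.9319 ≠ 0.5774 ✗
  (5.5, 3.5, 345°): beam 1 = 5.0000 ≠ 0.5774 ✗
  (5.5, 2.5, 195°): beam 1 = 2.8868 ≠ 0.5774 ✗
  (7.5, 1.5, 15°): beam 2 = 0.5774 ≠ 1.0000 ✗
  (5.5, 2.5, 210°): beam 1 = 2.5882 ≠ 0.5774 ✗
  …
  (1.5, 2.5, 285°): r_1=0.5774, r_2=1.0000, r_3=3.0000, r_4=1.7321 — all match ✓
No second candidate reproduces the full scan.

(x, y, θ) = (1.5, 2.5, 285°)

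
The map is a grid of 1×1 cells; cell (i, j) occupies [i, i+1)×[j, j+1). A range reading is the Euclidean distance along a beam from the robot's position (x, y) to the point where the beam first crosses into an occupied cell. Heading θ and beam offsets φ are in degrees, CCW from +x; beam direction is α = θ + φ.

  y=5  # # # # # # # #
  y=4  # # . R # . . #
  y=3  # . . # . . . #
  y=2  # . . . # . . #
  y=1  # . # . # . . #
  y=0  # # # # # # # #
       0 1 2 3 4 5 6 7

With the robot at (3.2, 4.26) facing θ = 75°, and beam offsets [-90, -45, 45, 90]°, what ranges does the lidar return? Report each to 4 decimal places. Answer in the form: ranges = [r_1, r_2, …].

ranges = [0.8282, 0.9238, 0.8545, 1.2423]

beam 1: φ=-90°, α=345°
  d=(0.9659,-0.2588)  start (3,4)  tX=0.8282 tY=1.0046  stride 1/|dx|=1.0353 1/|dy|=3.8637
    cross x-line → (4,4), t=0.8282 (wall)
  → r_1 = 0.8282
beam 2: φ=-45°, α=30°
  d=(0.8660,0.5000)  start (3,4)  tX=0.9238 tY=1.4800  stride 1/|dx|=1.1547 1/|dy|=2.0000
    cross x-line → (4,4), t=0.9238 (wall)
  → r_2 = 0.9238
beam 3: φ=45°, α=120°
  d=(-0.5000,0.8660)  start (3,4)  tX=0.4000 tY=0.8545  stride 1/|dx|=2.0000 1/|dy|=1.1547
    cross x-line → (2,4), t=0.4000
    cross y-line → (2,5), t=0.8545 (wall)
  → r_3 = 0.8545
beam 4: φ=90°, α=165°
  d=(-0.9659,0.2588)  start (3,4)  tX=0.2071 tY=2.8591  stride 1/|dx|=1.0353 1/|dy|=3.8637
    cross x-line → (2,4), t=0.2071
    cross x-line → (1,4), t=1.2423 (wall)
  → r_4 = 1.2423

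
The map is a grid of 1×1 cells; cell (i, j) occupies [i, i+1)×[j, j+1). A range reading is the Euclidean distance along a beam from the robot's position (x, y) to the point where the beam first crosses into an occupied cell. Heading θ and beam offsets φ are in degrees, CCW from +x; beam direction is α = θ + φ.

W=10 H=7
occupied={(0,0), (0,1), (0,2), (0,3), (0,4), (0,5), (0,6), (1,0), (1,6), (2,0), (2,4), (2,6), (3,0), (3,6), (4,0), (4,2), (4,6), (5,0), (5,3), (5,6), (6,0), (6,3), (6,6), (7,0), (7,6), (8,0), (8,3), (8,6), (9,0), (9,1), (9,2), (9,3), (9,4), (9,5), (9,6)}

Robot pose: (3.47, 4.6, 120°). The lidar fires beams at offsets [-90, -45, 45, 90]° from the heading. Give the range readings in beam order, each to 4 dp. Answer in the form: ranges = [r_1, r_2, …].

ranges = [2.8000, 1.4494, 0.4866, 0.5427]

beam 1: φ=-90°, α=30°
  cosα=0.8660 sinα=0.5000 | (3,4) | tMaxX 0.6120 tMaxY 0.8000 | tΔX 1.1547 tΔY 2.0000
    t=0.6120 [x] (4,4)
    t=0.8000 [y] (4,5)
    t=1.7667 [x] (5,5)
    t=2.8000 [y] (5,6) — stop
  → r_1 = 2.8000
beam 2: φ=-45°, α=75°
  cosα=0.2588 sinα=0.9659 | (3,4) | tMaxX 2.0478 tMaxY 0.4141 | tΔX 3.8637 tΔY 1.0353
    t=0.4141 [y] (3,5)
    t=1.4494 [y] (3,6) — stop
  → r_2 = 1.4494
beam 3: φ=45°, α=165°
  cosα=-0.9659 sinα=0.2588 | (3,4) | tMaxX 0.4866 tMaxY 1.5455 | tΔX 1.0353 tΔY 3.8637
    t=0.4866 [x] (2,4) — stop
  → r_3 = 0.4866
beam 4: φ=90°, α=210°
  cosα=-0.8660 sinα=-0.5000 | (3,4) | tMaxX 0.5427 tMaxY 1.2000 | tΔX 1.1547 tΔY 2.0000
    t=0.5427 [x] (2,4) — stop
  → r_4 = 0.5427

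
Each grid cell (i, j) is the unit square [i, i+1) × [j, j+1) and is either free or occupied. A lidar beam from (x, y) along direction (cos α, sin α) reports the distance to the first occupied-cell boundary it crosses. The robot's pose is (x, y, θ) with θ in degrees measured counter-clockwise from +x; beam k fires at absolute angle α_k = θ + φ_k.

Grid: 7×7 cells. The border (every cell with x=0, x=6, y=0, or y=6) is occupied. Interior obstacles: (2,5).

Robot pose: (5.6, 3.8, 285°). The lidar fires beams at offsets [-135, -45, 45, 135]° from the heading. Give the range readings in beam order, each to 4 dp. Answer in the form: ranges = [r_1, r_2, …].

ranges = [3.0022, 3.2332, 0.4619, 0.8000]

beam 1: φ=-135°, α=150°
  d=(-0.8660,0.5000)  start (5,3)  tX=0.6928 tY=0.4000  stride 1/|dx|=1.1547 1/|dy|=2.0000
    cross y-line → (5,4), t=0.4000
    cross x-line → (4,4), t=0.6928
    cross x-line → (3,4), t=1.8475
    cross y-line → (3,5), t=2.4000
    cross x-line → (2,5), t=3.0022 (wall)
  → r_1 = 3.0022
beam 2: φ=-45°, α=240°
  d=(-0.5000,-0.8660)  start (5,3)  tX=1.2000 tY=0.9238  stride 1/|dx|=2.0000 1/|dy|=1.1547
    cross y-line → (5,2), t=0.9238
    cross x-line → (4,2), t=1.2000
    cross y-line → (4,1), t=2.0785
    cross x-line → (3,1), t=3.2000
    cross y-line → (3,0), t=3.2332 (wall)
  → r_2 = 3.2332
beam 3: φ=45°, α=330°
  d=(0.8660,-0.5000)  start (5,3)  tX=0.4619 tY=1.6000  stride 1/|dx|=1.1547 1/|dy|=2.0000
    cross x-line → (6,3), t=0.4619 (wall)
  → r_3 = 0.4619
beam 4: φ=135°, α=60°
  d=(0.5000,0.8660)  start (5,3)  tX=0.8000 tY=0.2309  stride 1/|dx|=2.0000 1/|dy|=1.1547
    cross y-line → (5,4), t=0.2309
    cross x-line → (6,4), t=0.8000 (wall)
  → r_4 = 0.8000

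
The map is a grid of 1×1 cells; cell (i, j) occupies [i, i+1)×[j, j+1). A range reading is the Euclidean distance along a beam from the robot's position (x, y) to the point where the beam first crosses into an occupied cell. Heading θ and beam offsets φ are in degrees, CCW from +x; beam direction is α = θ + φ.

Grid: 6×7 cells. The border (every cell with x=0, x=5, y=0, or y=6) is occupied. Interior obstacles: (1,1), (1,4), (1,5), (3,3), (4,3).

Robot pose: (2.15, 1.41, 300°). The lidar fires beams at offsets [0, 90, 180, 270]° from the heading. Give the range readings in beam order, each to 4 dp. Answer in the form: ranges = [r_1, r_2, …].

ranges = [0.4734, 3.1800, 0.3000, 0.1732]

beam 1: φ=0°, α=300°
  direction (0.5000, -0.8660); cell (2,1); t to first gridline: x 1.7000, y 0.4734 (then +2.0000 / +1.1547)
    (2,0) via y @ 0.4734  # hit
  → r_1 = 0.4734
beam 2: φ=90°, α=30°
  direction (0.8660, 0.5000); cell (2,1); t to first gridline: x 0.9815, y 1.1800 (then +1.1547 / +2.0000)
    (3,1) via x @ 0.9815
    (3,2) via y @ 1.1800
    (4,2) via x @ 2.1362
    (4,3) via y @ 3.1800  # hit
  → r_2 = 3.1800
beam 3: φ=180°, α=120°
  direction (-0.5000, 0.8660); cell (2,1); t to first gridline: x 0.3000, y 0.6813 (then +2.0000 / +1.1547)
    (1,1) via x @ 0.3000  # hit
  → r_3 = 0.3000
beam 4: φ=270°, α=210°
  direction (-0.8660, -0.5000); cell (2,1); t to first gridline: x 0.1732, y 0.8200 (then +1.1547 / +2.0000)
    (1,1) via x @ 0.1732  # hit
  → r_4 = 0.1732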